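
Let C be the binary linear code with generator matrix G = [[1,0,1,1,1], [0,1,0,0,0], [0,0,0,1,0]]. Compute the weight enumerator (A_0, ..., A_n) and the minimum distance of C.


Weight distribution: A_0 = 1, A_1 = 2, A_2 = 1, A_3 = 1, A_4 = 2, A_5 = 1. Minimum distance d = 1.

Enumerate all 2^3 = 8 messages m ∈ F_2^3.
For each, compute codeword c = mG in F_2^5, then tally its weight.
  m = 000 → c = 00000, weight = 0.
  m = 100 → c = 10111, weight = 4.
  m = 010 → c = 01000, weight = 1.
  m = 110 → c = 11111, weight = 5.
  m = 001 → c = 00010, weight = 1.
  m = 101 → c = 10101, weight = 3.
  m = 011 → c = 01010, weight = 2.
  m = 111 → c = 11101, weight = 4.
Tally weights:
  weight 0: 1 codewords.
  weight 1: 2 codewords.
  weight 2: 1 codewords.
  weight 3: 1 codewords.
  weight 4: 2 codewords.
  weight 5: 1 codewords.
Minimum distance d = smallest w > 0 with A_w > 0 = 1.
Sanity: Σ A_w = 8 = 2^3 = 8 ✓.


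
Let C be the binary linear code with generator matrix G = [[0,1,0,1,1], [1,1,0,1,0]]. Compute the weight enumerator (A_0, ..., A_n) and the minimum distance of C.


Weight distribution: A_0 = 1, A_2 = 1, A_3 = 2. Minimum distance d = 2.

Enumerate all 2^2 = 4 messages m ∈ F_2^2.
For each, compute codeword c = mG in F_2^5, then tally its weight.
  m = 00 → c = 00000, weight = 0.
  m = 10 → c = 01011, weight = 3.
  m = 01 → c = 11010, weight = 3.
  m = 11 → c = 10001, weight = 2.
Tally weights:
  weight 0: 1 codewords.
  weight 2: 1 codewords.
  weight 3: 2 codewords.
Minimum distance d = smallest w > 0 with A_w > 0 = 2.
Sanity: Σ A_w = 4 = 2^2 = 4 ✓.


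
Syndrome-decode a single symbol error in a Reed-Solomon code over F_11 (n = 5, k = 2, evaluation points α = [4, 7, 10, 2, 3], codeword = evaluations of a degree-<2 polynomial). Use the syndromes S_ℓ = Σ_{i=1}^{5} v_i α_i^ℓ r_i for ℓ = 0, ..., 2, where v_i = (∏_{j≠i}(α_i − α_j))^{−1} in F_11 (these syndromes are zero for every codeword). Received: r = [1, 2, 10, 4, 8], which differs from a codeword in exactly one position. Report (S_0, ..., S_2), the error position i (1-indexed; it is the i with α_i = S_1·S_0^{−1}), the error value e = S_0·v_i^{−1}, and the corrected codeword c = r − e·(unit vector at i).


S = (1, 10, 1), error at position 3, error magnitude e = 7, c = [1, 2, 3, 4, 8].

Step 1: column multipliers v_i = (∏_{j≠i}(α_i − α_j))^{−1} mod 11.
  i = 1 (α = 4): (4−7)(4−10)(4−2)(4−3) = (−3)·(−6)·2·1 = 36 ≡ 3, so v_1 = 3^{−1} = 4 (mod 11).
  i = 2 (α = 7): (7−4)(7−10)(7−2)(7−3) = 3·(−3)·5·4 = −180 ≡ 7, so v_2 = 7^{−1} = 8 (mod 11).
  i = 3 (α = 10): (10−4)(10−7)(10−2)(10−3) = 6·3·8·7 = 1008 ≡ 7, so v_3 = 7^{−1} = 8 (mod 11).
  i = 4 (α = 2): (2−4)(2−7)(2−10)(2−3) = (−2)·(−5)·(−8)·(−1) = 80 ≡ 3, so v_4 = 3^{−1} = 4 (mod 11).
  i = 5 (α = 3): (3−4)(3−7)(3−10)(3−2) = (−1)·(−4)·(−7)·1 = −28 ≡ 5, so v_5 = 5^{−1} = 9 (mod 11).
  v = [4, 8, 8, 4, 9].
Step 2: syndromes of r = [1, 2, 10, 4, 8] (all sums mod 11).
  S_0 = Σ v_i r_i = 4·1 + 8·2 + 8·10 + 4·4 + 9·8 = 188 ≡ 1.
  S_1 = Σ v_i α_i r_i = 4·4·1 + 8·7·2 + 8·10·10 + 4·2·4 + 9·3·8 = 1176 ≡ 10.
  α_i^2 mod 11 = [5, 5, 1, 4, 9].
  S_2 = Σ v_i α_i^2 r_i = 4·5·1 + 8·5·2 + 8·1·10 + 4·4·4 + 9·9·8 = 892 ≡ 1.
  S = (1, 10, 1) ≠ 0, so r is not a codeword (an error is present).
Step 3: locate the error. For a single error e at position i, S_ℓ = v_i·e·α_i^ℓ, so α_err = S_1/S_0.
  S_0^{−1} = 1^{−1} = 1 (mod 11), so α_err = 10·1 = 10 ≡ 10 = α_3. Error position i = 3.
  Consistency check: S_2/S_1 = 1·10 = 10 ≡ 10 = α_err ✓ (single-error assumption holds).
Step 4: error magnitude e = S_0/v_3 = S_0·∏_{j≠3}(α_3 − α_j) = 1·7 = 7 ≡ 7 (mod 11).
Step 5: correct position 3: c_3 = r_3 − e = 10 − 7 ≡ 3 (mod 11). Hence c = [1, 2, 3, 4, 8].
  Check: interpolating c through the α_i gives m(x) = 7 + 4·x (degree < 2) with m(α_i) = c_i for every i, so c is indeed a codeword.


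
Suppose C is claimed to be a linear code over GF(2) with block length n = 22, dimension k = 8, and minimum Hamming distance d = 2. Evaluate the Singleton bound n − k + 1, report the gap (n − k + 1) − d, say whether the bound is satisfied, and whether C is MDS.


Singleton RHS = n − k + 1 = 15, slack = 13, bound satisfied, not MDS.

Singleton bound: d ≤ n − k + 1.
Here n = 22, k = 8, so n − k + 1 = 15.
Given d = 2, check d ≤ 15: YES.
Slack = (n − k + 1) − d = 13.
The code is NOT MDS (slack = 13 > 0).
Description: the claimed parameters are [22, 8, 2]_2; such a code would be non-MDS.


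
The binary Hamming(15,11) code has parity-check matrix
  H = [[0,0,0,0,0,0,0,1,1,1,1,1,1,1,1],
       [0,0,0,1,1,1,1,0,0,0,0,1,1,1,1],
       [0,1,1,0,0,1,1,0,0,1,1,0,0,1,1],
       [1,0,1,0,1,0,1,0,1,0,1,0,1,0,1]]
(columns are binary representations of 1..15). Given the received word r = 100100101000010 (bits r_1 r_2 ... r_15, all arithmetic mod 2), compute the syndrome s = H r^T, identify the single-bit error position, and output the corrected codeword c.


s = (0, 1, 0, 1)^T, error position = 5, corrected codeword c = 100110101000010

Compute s = H r^T mod 2 one row at a time:
  s_1 = 0 + 1 + 0 + 0 + 0 + 0 + 1 + 0 = 2 ≡ 0 (mod 2).
  s_2 = 1 + 0 + 0 + 1 + 0 + 0 + 1 + 0 = 3 ≡ 1 (mod 2).
  s_3 = 0 + 0 + 0 + 1 + 0 + 0 + 1 + 0 = 2 ≡ 0 (mod 2).
  s_4 = 1 + 0 + 0 + 1 + 1 + 0 + 0 + 0 = 3 ≡ 1 (mod 2).
s = (0, 1, 0, 1)^T — this equals column 5 of H (binary 0101), so error is at position 5.
Correct: flip bit 5 of r = 100100101000010 to get c = 100110101000010.


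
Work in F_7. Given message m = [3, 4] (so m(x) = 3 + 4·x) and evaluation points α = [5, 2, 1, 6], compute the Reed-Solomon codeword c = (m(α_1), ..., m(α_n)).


c = [2, 4, 0, 6]

Message polynomial: m(x) = 3 + 4·x (mod 7).
For each evaluation point α_i, compute m(α_i) mod 7:
  α_1 = 5: Horner steps 4 → 2, so m(5) = 2.
  α_2 = 2: Horner steps 4 → 4, so m(2) = 4.
  α_3 = 1: Horner steps 4 → 0, so m(1) = 0.
  α_4 = 6: Horner steps 4 → 6, so m(6) = 6.
Codeword c = [2, 4, 0, 6] ∈ F_7^4.


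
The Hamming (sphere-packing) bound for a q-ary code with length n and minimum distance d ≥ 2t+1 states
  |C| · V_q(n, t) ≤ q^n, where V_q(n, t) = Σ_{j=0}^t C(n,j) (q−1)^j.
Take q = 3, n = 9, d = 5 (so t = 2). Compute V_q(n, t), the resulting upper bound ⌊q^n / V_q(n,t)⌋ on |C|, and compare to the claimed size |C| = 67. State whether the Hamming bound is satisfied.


V_q(n, t) = 163, q^n = 19683, Hamming bound = 120, |C| = 67 ≤ bound (satisfied).

Step 1: Compute V_q(n, t) = Σ_{j=0}^2 C(n, j) (q−1)^j.
  j = 0: C(9,0)·(2)^0 = 1·1 = 1.
  j = 1: C(9,1)·(2)^1 = 9·2 = 18.
  j = 2: C(9,2)·(2)^2 = 36·4 = 144.
  V_q(n, t) = 1 + 18 + 144 = 163.
Step 2: q^n = 3^9 = 19683.
Step 3: Hamming bound ⌊q^n / V_q(n,t)⌋ = ⌊19683/163⌋ = 120.
Step 4: Compare |C| = 67 to 120: satisfied.
The claimed |C| lies below the Hamming bound.


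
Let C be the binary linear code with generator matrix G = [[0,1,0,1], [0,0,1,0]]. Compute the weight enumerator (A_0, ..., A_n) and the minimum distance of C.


Weight distribution: A_0 = 1, A_1 = 1, A_2 = 1, A_3 = 1. Minimum distance d = 1.

Enumerate all 2^2 = 4 messages m ∈ F_2^2.
For each, compute codeword c = mG in F_2^4, then tally its weight.
  m = 00 → c = 0000, weight = 0.
  m = 10 → c = 0101, weight = 2.
  m = 01 → c = 0010, weight = 1.
  m = 11 → c = 0111, weight = 3.
Tally weights:
  weight 0: 1 codewords.
  weight 1: 1 codewords.
  weight 2: 1 codewords.
  weight 3: 1 codewords.
Minimum distance d = smallest w > 0 with A_w > 0 = 1.
Sanity: Σ A_w = 4 = 2^2 = 4 ✓.


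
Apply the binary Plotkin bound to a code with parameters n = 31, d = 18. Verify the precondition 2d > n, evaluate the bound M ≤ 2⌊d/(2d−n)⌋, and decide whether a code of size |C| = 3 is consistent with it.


Plotkin bound M ≤ 6; given |C| = 3 ≤ bound (satisfied).

Check applicability: 2d = 36, n = 31.
2d − n = 5 > 0, so Plotkin applies.
Compute d/(2d−n) = 18/5 ≈ 3.6000.
⌊d/(2d−n)⌋ = 3.
Plotkin bound: M ≤ 2·3 = 6.
Given |C| = 3, check: satisfied.
This |C| is below the Plotkin bound.


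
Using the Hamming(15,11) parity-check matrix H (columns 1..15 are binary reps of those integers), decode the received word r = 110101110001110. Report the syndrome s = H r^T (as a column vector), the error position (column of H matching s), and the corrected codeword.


s = (0, 0, 0, 1)^T, error position = 1, corrected codeword c = 010101110001110

Compute s = H r^T mod 2 one row at a time:
  s_1 = 1 + 0 + 0 + 0 + 1 + 1 + 1 + 0 = 4 ≡ 0 (mod 2).
  s_2 = 1 + 0 + 1 + 1 + 1 + 1 + 1 + 0 = 6 ≡ 0 (mod 2).
  s_3 = 1 + 0 + 1 + 1 + 0 + 0 + 1 + 0 = 4 ≡ 0 (mod 2).
  s_4 = 1 + 0 + 0 + 1 + 0 + 0 + 1 + 0 = 3 ≡ 1 (mod 2).
s = (0, 0, 0, 1)^T — this equals column 1 of H (binary 0001), so error is at position 1.
Correct: flip bit 1 of r = 110101110001110 to get c = 010101110001110.


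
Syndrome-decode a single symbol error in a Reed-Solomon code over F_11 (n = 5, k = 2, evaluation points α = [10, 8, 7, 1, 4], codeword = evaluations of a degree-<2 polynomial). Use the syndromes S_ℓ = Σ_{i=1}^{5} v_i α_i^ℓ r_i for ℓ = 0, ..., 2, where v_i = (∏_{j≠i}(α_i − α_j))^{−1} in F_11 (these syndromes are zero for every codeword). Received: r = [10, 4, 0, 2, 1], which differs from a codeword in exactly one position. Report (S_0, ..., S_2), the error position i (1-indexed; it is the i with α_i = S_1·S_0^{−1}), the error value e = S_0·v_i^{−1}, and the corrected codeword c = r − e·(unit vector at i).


S = (3, 2, 5), error at position 2, error magnitude e = 8, c = [10, 7, 0, 2, 1].

Step 1: column multipliers v_i = (∏_{j≠i}(α_i − α_j))^{−1} mod 11.
  i = 1 (α = 10): (10−8)(10−7)(10−1)(10−4) = 2·3·9·6 = 324 ≡ 5, so v_1 = 5^{−1} = 9 (mod 11).
  i = 2 (α = 8): (8−10)(8−7)(8−1)(8−4) = (−2)·1·7·4 = −56 ≡ 10, so v_2 = 10^{−1} = 10 (mod 11).
  i = 3 (α = 7): (7−10)(7−8)(7−1)(7−4) = (−3)·(−1)·6·3 = 54 ≡ 10, so v_3 = 10^{−1} = 10 (mod 11).
  i = 4 (α = 1): (1−10)(1−8)(1−7)(1−4) = (−9)·(−7)·(−6)·(−3) = 1134 ≡ 1, so v_4 = 1^{−1} = 1 (mod 11).
  i = 5 (α = 4): (4−10)(4−8)(4−7)(4−1) = (−6)·(−4)·(−3)·3 = −216 ≡ 4, so v_5 = 4^{−1} = 3 (mod 11).
  v = [9, 10, 10, 1, 3].
Step 2: syndromes of r = [10, 4, 0, 2, 1] (all sums mod 11).
  S_0 = Σ v_i r_i = 9·10 + 10·4 + 10·0 + 1·2 + 3·1 = 135 ≡ 3.
  S_1 = Σ v_i α_i r_i = 9·10·10 + 10·8·4 + 10·7·0 + 1·1·2 + 3·4·1 = 1234 ≡ 2.
  α_i^2 mod 11 = [1, 9, 5, 1, 5].
  S_2 = Σ v_i α_i^2 r_i = 9·1·10 + 10·9·4 + 10·5·0 + 1·1·2 + 3·5·1 = 467 ≡ 5.
  S = (3, 2, 5) ≠ 0, so r is not a codeword (an error is present).
Step 3: locate the error. For a single error e at position i, S_ℓ = v_i·e·α_i^ℓ, so α_err = S_1/S_0.
  S_0^{−1} = 3^{−1} = 4 (mod 11), so α_err = 2·4 = 8 ≡ 8 = α_2. Error position i = 2.
  Consistency check: S_2/S_1 = 5·6 = 30 ≡ 8 = α_err ✓ (single-error assumption holds).
Step 4: error magnitude e = S_0/v_2 = S_0·∏_{j≠2}(α_2 − α_j) = 3·10 = 30 ≡ 8 (mod 11).
Step 5: correct position 2: c_2 = r_2 − e = 4 − 8 ≡ 7 (mod 11). Hence c = [10, 7, 0, 2, 1].
  Check: interpolating c through the α_i gives m(x) = 6 + 7·x (degree < 2) with m(α_i) = c_i for every i, so c is indeed a codeword.


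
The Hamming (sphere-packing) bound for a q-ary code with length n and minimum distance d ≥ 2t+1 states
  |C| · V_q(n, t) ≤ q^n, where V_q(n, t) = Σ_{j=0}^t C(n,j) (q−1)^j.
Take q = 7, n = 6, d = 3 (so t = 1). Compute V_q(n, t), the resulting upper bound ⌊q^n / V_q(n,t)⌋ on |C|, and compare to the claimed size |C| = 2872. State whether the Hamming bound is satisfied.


V_q(n, t) = 37, q^n = 117649, Hamming bound = 3179, |C| = 2872 ≤ bound (satisfied).

Step 1: Compute V_q(n, t) = Σ_{j=0}^1 C(n, j) (q−1)^j.
  j = 0: C(6,0)·(6)^0 = 1·1 = 1.
  j = 1: C(6,1)·(6)^1 = 6·6 = 36.
  V_q(n, t) = 1 + 36 = 37.
Step 2: q^n = 7^6 = 117649.
Step 3: Hamming bound ⌊q^n / V_q(n,t)⌋ = ⌊117649/37⌋ = 3179.
Step 4: Compare |C| = 2872 to 3179: satisfied.
The claimed |C| lies below the Hamming bound.


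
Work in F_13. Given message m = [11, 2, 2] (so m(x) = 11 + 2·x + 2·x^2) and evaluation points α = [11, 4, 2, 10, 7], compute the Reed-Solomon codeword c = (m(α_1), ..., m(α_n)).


c = [2, 12, 10, 10, 6]

Message polynomial: m(x) = 11 + 2·x + 2·x^2 (mod 13).
For each evaluation point α_i, compute m(α_i) mod 13:
  α_1 = 11: Horner steps 2 → 11 → 2, so m(11) = 2.
  α_2 = 4: Horner steps 2 → 10 → 12, so m(4) = 12.
  α_3 = 2: Horner steps 2 → 6 → 10, so m(2) = 10.
  α_4 = 10: Horner steps 2 → 9 → 10, so m(10) = 10.
  α_5 = 7: Horner steps 2 → 3 → 6, so m(7) = 6.
Codeword c = [2, 12, 10, 10, 6] ∈ F_13^5.


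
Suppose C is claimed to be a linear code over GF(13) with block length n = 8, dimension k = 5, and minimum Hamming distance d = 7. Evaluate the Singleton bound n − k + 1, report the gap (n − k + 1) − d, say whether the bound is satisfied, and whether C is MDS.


Singleton RHS = n − k + 1 = 4, slack = -3, bound violated (no such code; not MDS).

Singleton bound: d ≤ n − k + 1.
Here n = 8, k = 5, so n − k + 1 = 4.
Given d = 7, check d ≤ 4: NO.
Slack = (n − k + 1) − d = -3.
The slack is negative: d = 7 exceeds n − k + 1 = 4 by 3, so the Singleton bound is violated and no linear [8, 5, 7]_13 code can exist. In particular it is not MDS (MDS requires d = n − k + 1 exactly).
Description: the claimed parameters are [8, 5, 7]_13; such a code would be impossible (violates the Singleton bound).


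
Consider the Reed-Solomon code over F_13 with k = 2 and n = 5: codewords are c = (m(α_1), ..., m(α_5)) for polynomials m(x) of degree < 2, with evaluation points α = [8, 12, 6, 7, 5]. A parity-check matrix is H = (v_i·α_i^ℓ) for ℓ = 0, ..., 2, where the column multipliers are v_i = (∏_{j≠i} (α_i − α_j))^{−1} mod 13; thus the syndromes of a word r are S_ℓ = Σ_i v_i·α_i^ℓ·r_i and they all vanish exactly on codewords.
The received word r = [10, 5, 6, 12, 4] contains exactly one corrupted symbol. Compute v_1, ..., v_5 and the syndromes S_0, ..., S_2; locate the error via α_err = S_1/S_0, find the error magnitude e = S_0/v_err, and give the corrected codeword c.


S = (3, 8, 4), error at position 4, error magnitude e = 4, c = [10, 5, 6, 8, 4].

Step 1: column multipliers v_i = (∏_{j≠i}(α_i − α_j))^{−1} mod 13.
  i = 1 (α = 8): (8−12)(8−6)(8−7)(8−5) = (−4)·2·1·3 = −24 ≡ 2, so v_1 = 2^{−1} = 7 (mod 13).
  i = 2 (α = 12): (12−8)(12−6)(12−7)(12−5) = 4·6·5·7 = 840 ≡ 8, so v_2 = 8^{−1} = 5 (mod 13).
  i = 3 (α = 6): (6−8)(6−12)(6−7)(6−5) = (−2)·(−6)·(−1)·1 = −12 ≡ 1, so v_3 = 1^{−1} = 1 (mod 13).
  i = 4 (α = 7): (7−8)(7−12)(7−6)(7−5) = (−1)·(−5)·1·2 = 10 ≡ 10, so v_4 = 10^{−1} = 4 (mod 13).
  i = 5 (α = 5): (5−8)(5−12)(5−6)(5−7) = (−3)·(−7)·(−1)·(−2) = 42 ≡ 3, so v_5 = 3^{−1} = 9 (mod 13).
  v = [7, 5, 1, 4, 9].
Step 2: syndromes of r = [10, 5, 6, 12, 4] (all sums mod 13).
  S_0 = Σ v_i r_i = 7·10 + 5·5 + 1·6 + 4·12 + 9·4 = 185 ≡ 3.
  S_1 = Σ v_i α_i r_i = 7·8·10 + 5·12·5 + 1·6·6 + 4·7·12 + 9·5·4 = 1412 ≡ 8.
  α_i^2 mod 13 = [12, 1, 10, 10, 12].
  S_2 = Σ v_i α_i^2 r_i = 7·12·10 + 5·1·5 + 1·10·6 + 4·10·12 + 9·12·4 = 1837 ≡ 4.
  S = (3, 8, 4) ≠ 0, so r is not a codeword (an error is present).
Step 3: locate the error. For a single error e at position i, S_ℓ = v_i·e·α_i^ℓ, so α_err = S_1/S_0.
  S_0^{−1} = 3^{−1} = 9 (mod 13), so α_err = 8·9 = 72 ≡ 7 = α_4. Error position i = 4.
  Consistency check: S_2/S_1 = 4·5 = 20 ≡ 7 = α_err ✓ (single-error assumption holds).
Step 4: error magnitude e = S_0/v_4 = S_0·∏_{j≠4}(α_4 − α_j) = 3·10 = 30 ≡ 4 (mod 13).
Step 5: correct position 4: c_4 = r_4 − e = 12 − 4 ≡ 8 (mod 13). Hence c = [10, 5, 6, 8, 4].
  Check: interpolating c through the α_i gives m(x) = 7 + 2·x (degree < 2) with m(α_i) = c_i for every i, so c is indeed a codeword.


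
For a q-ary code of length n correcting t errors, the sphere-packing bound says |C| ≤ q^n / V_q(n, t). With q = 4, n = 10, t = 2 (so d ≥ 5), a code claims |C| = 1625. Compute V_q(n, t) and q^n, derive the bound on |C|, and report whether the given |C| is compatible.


V_q(n, t) = 436, q^n = 1048576, Hamming bound = 2404, |C| = 1625 ≤ bound (satisfied).

Step 1: Compute V_q(n, t) = Σ_{j=0}^2 C(n, j) (q−1)^j.
  j = 0: C(10,0)·(3)^0 = 1·1 = 1.
  j = 1: C(10,1)·(3)^1 = 10·3 = 30.
  j = 2: C(10,2)·(3)^2 = 45·9 = 405.
  V_q(n, t) = 1 + 30 + 405 = 436.
Step 2: q^n = 4^10 = 1048576.
Step 3: Hamming bound ⌊q^n / V_q(n,t)⌋ = ⌊1048576/436⌋ = 2404.
Step 4: Compare |C| = 1625 to 2404: satisfied.
The claimed |C| lies below the Hamming bound.


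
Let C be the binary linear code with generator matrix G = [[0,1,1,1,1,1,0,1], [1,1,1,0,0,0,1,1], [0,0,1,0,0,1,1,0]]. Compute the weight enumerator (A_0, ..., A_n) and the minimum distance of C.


Weight distribution: A_0 = 1, A_3 = 1, A_4 = 2, A_5 = 3, A_6 = 1. Minimum distance d = 3.

Enumerate all 2^3 = 8 messages m ∈ F_2^3.
For each, compute codeword c = mG in F_2^8, then tally its weight.
  m = 000 → c = 00000000, weight = 0.
  m = 100 → c = 01111101, weight = 6.
  m = 010 → c = 11100011, weight = 5.
  m = 110 → c = 10011110, weight = 5.
  m = 001 → c = 00100110, weight = 3.
  m = 101 → c = 01011011, weight = 5.
  m = 011 → c = 11000101, weight = 4.
  m = 111 → c = 10111000, weight = 4.
Tally weights:
  weight 0: 1 codewords.
  weight 3: 1 codewords.
  weight 4: 2 codewords.
  weight 5: 3 codewords.
  weight 6: 1 codewords.
Minimum distance d = smallest w > 0 with A_w > 0 = 3.
Sanity: Σ A_w = 8 = 2^3 = 8 ✓.


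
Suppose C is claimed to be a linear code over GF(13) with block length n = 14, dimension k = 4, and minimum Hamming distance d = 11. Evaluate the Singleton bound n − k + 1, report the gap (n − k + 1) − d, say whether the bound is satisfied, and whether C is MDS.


Singleton RHS = n − k + 1 = 11, slack = 0, bound satisfied, MDS.

Singleton bound: d ≤ n − k + 1.
Here n = 14, k = 4, so n − k + 1 = 11.
Given d = 11, check d ≤ 11: YES.
Slack = (n − k + 1) − d = 0.
The code is MDS (slack = 0).
Description: the claimed parameters are [14, 4, 11]_13; such a code would be MDS (meets Singleton bound).


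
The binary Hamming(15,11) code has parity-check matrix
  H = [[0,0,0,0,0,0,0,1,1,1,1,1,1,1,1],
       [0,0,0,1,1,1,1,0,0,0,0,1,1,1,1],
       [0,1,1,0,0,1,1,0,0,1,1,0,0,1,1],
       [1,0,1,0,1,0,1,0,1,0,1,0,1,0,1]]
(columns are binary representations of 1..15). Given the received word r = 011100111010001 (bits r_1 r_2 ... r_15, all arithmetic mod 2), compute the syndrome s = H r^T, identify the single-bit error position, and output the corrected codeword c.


s = (0, 1, 1, 1)^T, error position = 7, corrected codeword c = 011100011010001

Compute s = H r^T mod 2 one row at a time:
  s_1 = 1 + 1 + 0 + 1 + 0 + 0 + 0 + 1 = 4 ≡ 0 (mod 2).
  s_2 = 1 + 0 + 0 + 1 + 0 + 0 + 0 + 1 = 3 ≡ 1 (mod 2).
  s_3 = 1 + 1 + 0 + 1 + 0 + 1 + 0 + 1 = 5 ≡ 1 (mod 2).
  s_4 = 0 + 1 + 0 + 1 + 1 + 1 + 0 + 1 = 5 ≡ 1 (mod 2).
s = (0, 1, 1, 1)^T — this equals column 7 of H (binary 0111), so error is at position 7.
Correct: flip bit 7 of r = 011100111010001 to get c = 011100011010001.


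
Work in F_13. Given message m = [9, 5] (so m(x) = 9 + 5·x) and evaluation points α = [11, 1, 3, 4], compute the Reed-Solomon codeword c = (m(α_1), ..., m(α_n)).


c = [12, 1, 11, 3]

Message polynomial: m(x) = 9 + 5·x (mod 13).
For each evaluation point α_i, compute m(α_i) mod 13:
  α_1 = 11: Horner steps 5 → 12, so m(11) = 12.
  α_2 = 1: Horner steps 5 → 1, so m(1) = 1.
  α_3 = 3: Horner steps 5 → 11, so m(3) = 11.
  α_4 = 4: Horner steps 5 → 3, so m(4) = 3.
Codeword c = [12, 1, 11, 3] ∈ F_13^4.


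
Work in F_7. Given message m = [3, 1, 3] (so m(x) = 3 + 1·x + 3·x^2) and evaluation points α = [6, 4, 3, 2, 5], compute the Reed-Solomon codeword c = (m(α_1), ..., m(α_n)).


c = [5, 6, 5, 3, 6]

Message polynomial: m(x) = 3 + 1·x + 3·x^2 (mod 7).
For each evaluation point α_i, compute m(α_i) mod 7:
  α_1 = 6: Horner steps 3 → 5 → 5, so m(6) = 5.
  α_2 = 4: Horner steps 3 → 6 → 6, so m(4) = 6.
  α_3 = 3: Horner steps 3 → 3 → 5, so m(3) = 5.
  α_4 = 2: Horner steps 3 → 0 → 3, so m(2) = 3.
  α_5 = 5: Horner steps 3 → 2 → 6, so m(5) = 6.
Codeword c = [5, 6, 5, 3, 6] ∈ F_7^5.


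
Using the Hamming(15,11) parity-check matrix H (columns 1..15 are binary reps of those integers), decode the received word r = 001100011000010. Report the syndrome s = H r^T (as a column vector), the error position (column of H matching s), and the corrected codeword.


s = (1, 0, 0, 0)^T, error position = 8, corrected codeword c = 001100001000010

Compute s = H r^T mod 2 one row at a time:
  s_1 = 1 + 1 + 0 + 0 + 0 + 0 + 1 + 0 = 3 ≡ 1 (mod 2).
  s_2 = 1 + 0 + 0 + 0 + 0 + 0 + 1 + 0 = 2 ≡ 0 (mod 2).
  s_3 = 0 + 1 + 0 + 0 + 0 + 0 + 1 + 0 = 2 ≡ 0 (mod 2).
  s_4 = 0 + 1 + 0 + 0 + 1 + 0 + 0 + 0 = 2 ≡ 0 (mod 2).
s = (1, 0, 0, 0)^T — this equals column 8 of H (binary 1000), so error is at position 8.
Correct: flip bit 8 of r = 001100011000010 to get c = 001100001000010.


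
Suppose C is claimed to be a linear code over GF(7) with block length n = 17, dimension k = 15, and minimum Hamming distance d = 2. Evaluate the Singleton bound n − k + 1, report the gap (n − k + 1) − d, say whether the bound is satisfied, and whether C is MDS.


Singleton RHS = n − k + 1 = 3, slack = 1, bound satisfied, not MDS.

Singleton bound: d ≤ n − k + 1.
Here n = 17, k = 15, so n − k + 1 = 3.
Given d = 2, check d ≤ 3: YES.
Slack = (n − k + 1) − d = 1.
The code is NOT MDS (slack = 1 > 0).
Description: the claimed parameters are [17, 15, 2]_7; such a code would be non-MDS.


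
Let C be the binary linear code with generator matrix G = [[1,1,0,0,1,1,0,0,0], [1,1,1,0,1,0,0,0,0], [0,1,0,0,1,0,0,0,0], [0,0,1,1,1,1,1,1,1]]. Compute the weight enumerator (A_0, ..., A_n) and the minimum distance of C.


Weight distribution: A_0 = 1, A_2 = 4, A_4 = 3, A_5 = 2, A_7 = 6. Minimum distance d = 2.

Enumerate all 2^4 = 16 messages m ∈ F_2^4.
For each, compute codeword c = mG in F_2^9, then tally its weight.
  m = 0000 → c = 000000000, weight = 0.
  m = 1000 → c = 110011000, weight = 4.
  m = 0100 → c = 111010000, weight = 4.
  m = 1100 → c = 001001000, weight = 2.
  m = 0010 → c = 010010000, weight = 2.
  m = 1010 → c = 100001000, weight = 2.
  m = 0110 → c = 101000000, weight = 2.
  m = 1110 → c = 011011000, weight = 4.
  m = 0001 → c = 001111111, weight = 7.
  m = 1001 → c = 111100111, weight = 7.
  m = 0101 → c = 110101111, weight = 7.
  m = 1101 → c = 000110111, weight = 5.
  m = 0011 → c = 011101111, weight = 7.
  m = 1011 → c = 101110111, weight = 7.
  m = 0111 → c = 100111111, weight = 7.
  m = 1111 → c = 010100111, weight = 5.
Tally weights:
  weight 0: 1 codewords.
  weight 2: 4 codewords.
  weight 4: 3 codewords.
  weight 5: 2 codewords.
  weight 7: 6 codewords.
Minimum distance d = smallest w > 0 with A_w > 0 = 2.
Sanity: Σ A_w = 16 = 2^4 = 16 ✓.


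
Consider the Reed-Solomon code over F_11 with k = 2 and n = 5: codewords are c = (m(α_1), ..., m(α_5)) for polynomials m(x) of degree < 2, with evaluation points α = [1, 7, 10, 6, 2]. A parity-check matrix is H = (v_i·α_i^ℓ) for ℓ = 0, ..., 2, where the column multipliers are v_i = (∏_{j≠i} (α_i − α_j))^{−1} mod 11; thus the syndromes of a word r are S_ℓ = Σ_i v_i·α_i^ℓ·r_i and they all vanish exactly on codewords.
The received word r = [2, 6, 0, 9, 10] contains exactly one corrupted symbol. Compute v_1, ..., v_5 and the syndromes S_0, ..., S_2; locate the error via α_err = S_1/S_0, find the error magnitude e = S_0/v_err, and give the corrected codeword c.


S = (6, 5, 6), error at position 3, error magnitude e = 3, c = [2, 6, 8, 9, 10].

Step 1: column multipliers v_i = (∏_{j≠i}(α_i − α_j))^{−1} mod 11.
  i = 1 (α = 1): (1−7)(1−10)(1−6)(1−2) = (−6)·(−9)·(−5)·(−1) = 270 ≡ 6, so v_1 = 6^{−1} = 2 (mod 11).
  i = 2 (α = 7): (7−1)(7−10)(7−6)(7−2) = 6·(−3)·1·5 = −90 ≡ 9, so v_2 = 9^{−1} = 5 (mod 11).
  i = 3 (α = 10): (10−1)(10−7)(10−6)(10−2) = 9·3·4·8 = 864 ≡ 6, so v_3 = 6^{−1} = 2 (mod 11).
  i = 4 (α = 6): (6−1)(6−7)(6−10)(6−2) = 5·(−1)·(−4)·4 = 80 ≡ 3, so v_4 = 3^{−1} = 4 (mod 11).
  i = 5 (α = 2): (2−1)(2−7)(2−10)(2−6) = 1·(−5)·(−8)·(−4) = −160 ≡ 5, so v_5 = 5^{−1} = 9 (mod 11).
  v = [2, 5, 2, 4, 9].
Step 2: syndromes of r = [2, 6, 0, 9, 10] (all sums mod 11).
  S_0 = Σ v_i r_i = 2·2 + 5·6 + 2·0 + 4·9 + 9·10 = 160 ≡ 6.
  S_1 = Σ v_i α_i r_i = 2·1·2 + 5·7·6 + 2·10·0 + 4·6·9 + 9·2·10 = 610 ≡ 5.
  α_i^2 mod 11 = [1, 5, 1, 3, 4].
  S_2 = Σ v_i α_i^2 r_i = 2·1·2 + 5·5·6 + 2·1·0 + 4·3·9 + 9·4·10 = 622 ≡ 6.
  S = (6, 5, 6) ≠ 0, so r is not a codeword (an error is present).
Step 3: locate the error. For a single error e at position i, S_ℓ = v_i·e·α_i^ℓ, so α_err = S_1/S_0.
  S_0^{−1} = 6^{−1} = 2 (mod 11), so α_err = 5·2 = 10 ≡ 10 = α_3. Error position i = 3.
  Consistency check: S_2/S_1 = 6·9 = 54 ≡ 10 = α_err ✓ (single-error assumption holds).
Step 4: error magnitude e = S_0/v_3 = S_0·∏_{j≠3}(α_3 − α_j) = 6·6 = 36 ≡ 3 (mod 11).
Step 5: correct position 3: c_3 = r_3 − e = 0 − 3 ≡ 8 (mod 11). Hence c = [2, 6, 8, 9, 10].
  Check: interpolating c through the α_i gives m(x) = 5 + 8·x (degree < 2) with m(α_i) = c_i for every i, so c is indeed a codeword.


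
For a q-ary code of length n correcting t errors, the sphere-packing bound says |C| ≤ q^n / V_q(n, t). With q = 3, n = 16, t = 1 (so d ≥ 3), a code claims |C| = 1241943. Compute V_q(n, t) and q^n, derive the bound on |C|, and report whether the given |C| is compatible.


V_q(n, t) = 33, q^n = 43046721, Hamming bound = 1304446, |C| = 1241943 ≤ bound (satisfied).

Step 1: Compute V_q(n, t) = Σ_{j=0}^1 C(n, j) (q−1)^j.
  j = 0: C(16,0)·(2)^0 = 1·1 = 1.
  j = 1: C(16,1)·(2)^1 = 16·2 = 32.
  V_q(n, t) = 1 + 32 = 33.
Step 2: q^n = 3^16 = 43046721.
Step 3: Hamming bound ⌊q^n / V_q(n,t)⌋ = ⌊43046721/33⌋ = 1304446.
Step 4: Compare |C| = 1241943 to 1304446: satisfied.
The claimed |C| lies below the Hamming bound.


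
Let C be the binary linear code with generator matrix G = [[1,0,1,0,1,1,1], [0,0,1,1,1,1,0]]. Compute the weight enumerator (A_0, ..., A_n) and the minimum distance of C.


Weight distribution: A_0 = 1, A_3 = 1, A_4 = 1, A_5 = 1. Minimum distance d = 3.

Enumerate all 2^2 = 4 messages m ∈ F_2^2.
For each, compute codeword c = mG in F_2^7, then tally its weight.
  m = 00 → c = 0000000, weight = 0.
  m = 10 → c = 1010111, weight = 5.
  m = 01 → c = 0011110, weight = 4.
  m = 11 → c = 1001001, weight = 3.
Tally weights:
  weight 0: 1 codewords.
  weight 3: 1 codewords.
  weight 4: 1 codewords.
  weight 5: 1 codewords.
Minimum distance d = smallest w > 0 with A_w > 0 = 3.
Sanity: Σ A_w = 4 = 2^2 = 4 ✓.


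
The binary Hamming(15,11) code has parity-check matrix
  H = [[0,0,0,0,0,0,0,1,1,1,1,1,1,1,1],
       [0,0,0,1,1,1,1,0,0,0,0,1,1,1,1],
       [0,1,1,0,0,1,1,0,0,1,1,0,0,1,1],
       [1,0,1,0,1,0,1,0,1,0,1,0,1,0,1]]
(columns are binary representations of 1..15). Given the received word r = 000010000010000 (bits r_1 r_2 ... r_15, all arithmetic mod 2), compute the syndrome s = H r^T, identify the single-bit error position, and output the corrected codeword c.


s = (1, 1, 1, 0)^T, error position = 14, corrected codeword c = 000010000010010

Compute s = H r^T mod 2 one row at a time:
  s_1 = 0 + 0 + 0 + 1 + 0 + 0 + 0 + 0 = 1 ≡ 1 (mod 2).
  s_2 = 0 + 1 + 0 + 0 + 0 + 0 + 0 + 0 = 1 ≡ 1 (mod 2).
  s_3 = 0 + 0 + 0 + 0 + 0 + 1 + 0 + 0 = 1 ≡ 1 (mod 2).
  s_4 = 0 + 0 + 1 + 0 + 0 + 1 + 0 + 0 = 2 ≡ 0 (mod 2).
s = (1, 1, 1, 0)^T — this equals column 14 of H (binary 1110), so error is at position 14.
Correct: flip bit 14 of r = 000010000010000 to get c = 000010000010010.


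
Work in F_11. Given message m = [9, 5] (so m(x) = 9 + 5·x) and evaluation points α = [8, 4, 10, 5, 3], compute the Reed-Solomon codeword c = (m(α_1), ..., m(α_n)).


c = [5, 7, 4, 1, 2]

Message polynomial: m(x) = 9 + 5·x (mod 11).
For each evaluation point α_i, compute m(α_i) mod 11:
  α_1 = 8: Horner steps 5 → 5, so m(8) = 5.
  α_2 = 4: Horner steps 5 → 7, so m(4) = 7.
  α_3 = 10: Horner steps 5 → 4, so m(10) = 4.
  α_4 = 5: Horner steps 5 → 1, so m(5) = 1.
  α_5 = 3: Horner steps 5 → 2, so m(3) = 2.
Codeword c = [5, 7, 4, 1, 2] ∈ F_11^5.


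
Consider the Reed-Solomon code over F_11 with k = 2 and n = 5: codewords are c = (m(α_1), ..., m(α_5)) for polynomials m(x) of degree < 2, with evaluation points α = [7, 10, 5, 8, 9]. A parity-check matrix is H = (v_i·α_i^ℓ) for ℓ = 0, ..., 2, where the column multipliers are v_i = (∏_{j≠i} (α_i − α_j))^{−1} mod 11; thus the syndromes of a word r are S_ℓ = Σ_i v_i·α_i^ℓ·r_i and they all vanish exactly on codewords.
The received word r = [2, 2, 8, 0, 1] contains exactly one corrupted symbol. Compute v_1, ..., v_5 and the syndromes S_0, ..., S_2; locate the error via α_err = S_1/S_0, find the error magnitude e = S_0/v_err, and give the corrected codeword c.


S = (8, 1, 7), error at position 1, error magnitude e = 3, c = [10, 2, 8, 0, 1].

Step 1: column multipliers v_i = (∏_{j≠i}(α_i − α_j))^{−1} mod 11.
  i = 1 (α = 7): (7−10)(7−5)(7−8)(7−9) = (−3)·2·(−1)·(−2) = −12 ≡ 10, so v_1 = 10^{−1} = 10 (mod 11).
  i = 2 (α = 10): (10−7)(10−5)(10−8)(10−9) = 3·5·2·1 = 30 ≡ 8, so v_2 = 8^{−1} = 7 (mod 11).
  i = 3 (α = 5): (5−7)(5−10)(5−8)(5−9) = (−2)·(−5)·(−3)·(−4) = 120 ≡ 10, so v_3 = 10^{−1} = 10 (mod 11).
  i = 4 (α = 8): (8−7)(8−10)(8−5)(8−9) = 1·(−2)·3·(−1) = 6 ≡ 6, so v_4 = 6^{−1} = 2 (mod 11).
  i = 5 (α = 9): (9−7)(9−10)(9−5)(9−8) = 2·(−1)·4·1 = −8 ≡ 3, so v_5 = 3^{−1} = 4 (mod 11).
  v = [10, 7, 10, 2, 4].
Step 2: syndromes of r = [2, 2, 8, 0, 1] (all sums mod 11).
  S_0 = Σ v_i r_i = 10·2 + 7·2 + 10·8 + 2·0 + 4·1 = 118 ≡ 8.
  S_1 = Σ v_i α_i r_i = 10·7·2 + 7·10·2 + 10·5·8 + 2·8·0 + 4·9·1 = 716 ≡ 1.
  α_i^2 mod 11 = [5, 1, 3, 9, 4].
  S_2 = Σ v_i α_i^2 r_i = 10·5·2 + 7·1·2 + 10·3·8 + 2·9·0 + 4·4·1 = 370 ≡ 7.
  S = (8, 1, 7) ≠ 0, so r is not a codeword (an error is present).
Step 3: locate the error. For a single error e at position i, S_ℓ = v_i·e·α_i^ℓ, so α_err = S_1/S_0.
  S_0^{−1} = 8^{−1} = 7 (mod 11), so α_err = 1·7 = 7 ≡ 7 = α_1. Error position i = 1.
  Consistency check: S_2/S_1 = 7·1 = 7 ≡ 7 = α_err ✓ (single-error assumption holds).
Step 4: error magnitude e = S_0/v_1 = S_0·∏_{j≠1}(α_1 − α_j) = 8·10 = 80 ≡ 3 (mod 11).
Step 5: correct position 1: c_1 = r_1 − e = 2 − 3 ≡ 10 (mod 11). Hence c = [10, 2, 8, 0, 1].
  Check: interpolating c through the α_i gives m(x) = 3 + 1·x (degree < 2) with m(α_i) = c_i for every i, so c is indeed a codeword.


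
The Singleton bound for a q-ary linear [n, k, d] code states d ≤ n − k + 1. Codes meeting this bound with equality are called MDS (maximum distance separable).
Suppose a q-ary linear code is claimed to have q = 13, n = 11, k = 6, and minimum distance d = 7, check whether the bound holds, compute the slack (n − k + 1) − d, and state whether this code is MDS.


Singleton RHS = n − k + 1 = 6, slack = -1, bound violated (no such code; not MDS).

Singleton bound: d ≤ n − k + 1.
Here n = 11, k = 6, so n − k + 1 = 6.
Given d = 7, check d ≤ 6: NO.
Slack = (n − k + 1) − d = -1.
The slack is negative: d = 7 exceeds n − k + 1 = 6 by 1, so the Singleton bound is violated and no linear [11, 6, 7]_13 code can exist. In particular it is not MDS (MDS requires d = n − k + 1 exactly).
Description: the claimed parameters are [11, 6, 7]_13; such a code would be impossible (violates the Singleton bound).


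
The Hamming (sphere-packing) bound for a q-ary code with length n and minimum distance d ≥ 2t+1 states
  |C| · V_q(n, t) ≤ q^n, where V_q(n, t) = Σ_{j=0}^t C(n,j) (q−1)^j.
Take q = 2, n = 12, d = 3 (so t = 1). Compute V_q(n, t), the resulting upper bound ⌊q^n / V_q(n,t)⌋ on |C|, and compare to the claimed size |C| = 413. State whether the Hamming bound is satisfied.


V_q(n, t) = 13, q^n = 4096, Hamming bound = 315, |C| = 413 > bound (violated).

Step 1: Compute V_q(n, t) = Σ_{j=0}^1 C(n, j) (q−1)^j.
  j = 0: C(12,0)·(1)^0 = 1·1 = 1.
  j = 1: C(12,1)·(1)^1 = 12·1 = 12.
  V_q(n, t) = 1 + 12 = 13.
Step 2: q^n = 2^12 = 4096.
Step 3: Hamming bound ⌊q^n / V_q(n,t)⌋ = ⌊4096/13⌋ = 315.
Step 4: Compare |C| = 413 to 315: violated.
The claimed |C| lies above the Hamming bound, so no 2-ary code of length 12 with d ≥ 3 can have 413 codewords.


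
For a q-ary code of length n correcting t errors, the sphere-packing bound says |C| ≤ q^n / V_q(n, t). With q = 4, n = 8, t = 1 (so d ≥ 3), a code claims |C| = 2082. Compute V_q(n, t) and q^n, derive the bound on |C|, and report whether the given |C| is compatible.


V_q(n, t) = 25, q^n = 65536, Hamming bound = 2621, |C| = 2082 ≤ bound (satisfied).

Step 1: Compute V_q(n, t) = Σ_{j=0}^1 C(n, j) (q−1)^j.
  j = 0: C(8,0)·(3)^0 = 1·1 = 1.
  j = 1: C(8,1)·(3)^1 = 8·3 = 24.
  V_q(n, t) = 1 + 24 = 25.
Step 2: q^n = 4^8 = 65536.
Step 3: Hamming bound ⌊q^n / V_q(n,t)⌋ = ⌊65536/25⌋ = 2621.
Step 4: Compare |C| = 2082 to 2621: satisfied.
The claimed |C| lies below the Hamming bound.


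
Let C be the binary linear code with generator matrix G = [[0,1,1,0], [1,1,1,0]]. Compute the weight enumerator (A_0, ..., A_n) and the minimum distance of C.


Weight distribution: A_0 = 1, A_1 = 1, A_2 = 1, A_3 = 1. Minimum distance d = 1.

Enumerate all 2^2 = 4 messages m ∈ F_2^2.
For each, compute codeword c = mG in F_2^4, then tally its weight.
  m = 00 → c = 0000, weight = 0.
  m = 10 → c = 0110, weight = 2.
  m = 01 → c = 1110, weight = 3.
  m = 11 → c = 1000, weight = 1.
Tally weights:
  weight 0: 1 codewords.
  weight 1: 1 codewords.
  weight 2: 1 codewords.
  weight 3: 1 codewords.
Minimum distance d = smallest w > 0 with A_w > 0 = 1.
Sanity: Σ A_w = 4 = 2^2 = 4 ✓.


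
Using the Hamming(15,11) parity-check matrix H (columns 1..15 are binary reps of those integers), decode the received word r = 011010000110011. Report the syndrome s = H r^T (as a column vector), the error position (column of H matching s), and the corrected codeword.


s = (0, 1, 0, 0)^T, error position = 4, corrected codeword c = 011110000110011

Compute s = H r^T mod 2 one row at a time:
  s_1 = 0 + 0 + 1 + 1 + 0 + 0 + 1 + 1 = 4 ≡ 0 (mod 2).
  s_2 = 0 + 1 + 0 + 0 + 0 + 0 + 1 + 1 = 3 ≡ 1 (mod 2).
  s_3 = 1 + 1 + 0 + 0 + 1 + 1 + 1 + 1 = 6 ≡ 0 (mod 2).
  s_4 = 0 + 1 + 1 + 0 + 0 + 1 + 0 + 1 = 4 ≡ 0 (mod 2).
s = (0, 1, 0, 0)^T — this equals column 4 of H (binary 0100), so error is at position 4.
Correct: flip bit 4 of r = 011010000110011 to get c = 011110000110011.


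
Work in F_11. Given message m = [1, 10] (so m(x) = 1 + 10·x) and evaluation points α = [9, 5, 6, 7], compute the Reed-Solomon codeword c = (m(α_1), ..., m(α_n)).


c = [3, 7, 6, 5]

Message polynomial: m(x) = 1 + 10·x (mod 11).
For each evaluation point α_i, compute m(α_i) mod 11:
  α_1 = 9: Horner steps 10 → 3, so m(9) = 3.
  α_2 = 5: Horner steps 10 → 7, so m(5) = 7.
  α_3 = 6: Horner steps 10 → 6, so m(6) = 6.
  α_4 = 7: Horner steps 10 → 5, so m(7) = 5.
Codeword c = [3, 7, 6, 5] ∈ F_11^4.


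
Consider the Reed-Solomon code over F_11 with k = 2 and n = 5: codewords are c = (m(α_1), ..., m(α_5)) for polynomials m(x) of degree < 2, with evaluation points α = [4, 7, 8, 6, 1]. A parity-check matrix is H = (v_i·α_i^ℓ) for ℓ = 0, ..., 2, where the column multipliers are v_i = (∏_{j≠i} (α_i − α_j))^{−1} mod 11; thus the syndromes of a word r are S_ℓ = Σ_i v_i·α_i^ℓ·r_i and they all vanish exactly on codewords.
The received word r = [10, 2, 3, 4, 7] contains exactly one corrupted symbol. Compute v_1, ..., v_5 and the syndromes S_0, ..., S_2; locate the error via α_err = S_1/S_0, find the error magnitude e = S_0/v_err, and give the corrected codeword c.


S = (4, 2, 1), error at position 4, error magnitude e = 3, c = [10, 2, 3, 1, 7].

Step 1: column multipliers v_i = (∏_{j≠i}(α_i − α_j))^{−1} mod 11.
  i = 1 (α = 4): (4−7)(4−8)(4−6)(4−1) = (−3)·(−4)·(−2)·3 = −72 ≡ 5, so v_1 = 5^{−1} = 9 (mod 11).
  i = 2 (α = 7): (7−4)(7−8)(7−6)(7−1) = 3·(−1)·1·6 = −18 ≡ 4, so v_2 = 4^{−1} = 3 (mod 11).
  i = 3 (α = 8): (8−4)(8−7)(8−6)(8−1) = 4·1·2·7 = 56 ≡ 1, so v_3 = 1^{−1} = 1 (mod 11).
  i = 4 (α = 6): (6−4)(6−7)(6−8)(6−1) = 2·(−1)·(−2)·5 = 20 ≡ 9, so v_4 = 9^{−1} = 5 (mod 11).
  i = 5 (α = 1): (1−4)(1−7)(1−8)(1−6) = (−3)·(−6)·(−7)·(−5) = 630 ≡ 3, so v_5 = 3^{−1} = 4 (mod 11).
  v = [9, 3, 1, 5, 4].
Step 2: syndromes of r = [10, 2, 3, 4, 7] (all sums mod 11).
  S_0 = Σ v_i r_i = 9·10 + 3·2 + 1·3 + 5·4 + 4·7 = 147 ≡ 4.
  S_1 = Σ v_i α_i r_i = 9·4·10 + 3·7·2 + 1·8·3 + 5·6·4 + 4·1·7 = 574 ≡ 2.
  α_i^2 mod 11 = [5, 5, 9, 3, 1].
  S_2 = Σ v_i α_i^2 r_i = 9·5·10 + 3·5·2 + 1·9·3 + 5·3·4 + 4·1·7 = 595 ≡ 1.
  S = (4, 2, 1) ≠ 0, so r is not a codeword (an error is present).
Step 3: locate the error. For a single error e at position i, S_ℓ = v_i·e·α_i^ℓ, so α_err = S_1/S_0.
  S_0^{−1} = 4^{−1} = 3 (mod 11), so α_err = 2·3 = 6 ≡ 6 = α_4. Error position i = 4.
  Consistency check: S_2/S_1 = 1·6 = 6 ≡ 6 = α_err ✓ (single-error assumption holds).
Step 4: error magnitude e = S_0/v_4 = S_0·∏_{j≠4}(α_4 − α_j) = 4·9 = 36 ≡ 3 (mod 11).
Step 5: correct position 4: c_4 = r_4 − e = 4 − 3 ≡ 1 (mod 11). Hence c = [10, 2, 3, 1, 7].
  Check: interpolating c through the α_i gives m(x) = 6 + 1·x (degree < 2) with m(α_i) = c_i for every i, so c is indeed a codeword.


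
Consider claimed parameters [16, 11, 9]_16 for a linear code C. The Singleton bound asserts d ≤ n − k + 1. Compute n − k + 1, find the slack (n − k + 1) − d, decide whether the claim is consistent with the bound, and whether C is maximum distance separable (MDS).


Singleton RHS = n − k + 1 = 6, slack = -3, bound violated (no such code; not MDS).

Singleton bound: d ≤ n − k + 1.
Here n = 16, k = 11, so n − k + 1 = 6.
Given d = 9, check d ≤ 6: NO.
Slack = (n − k + 1) − d = -3.
The slack is negative: d = 9 exceeds n − k + 1 = 6 by 3, so the Singleton bound is violated and no linear [16, 11, 9]_16 code can exist. In particular it is not MDS (MDS requires d = n − k + 1 exactly).
Description: the claimed parameters are [16, 11, 9]_16; such a code would be impossible (violates the Singleton bound).


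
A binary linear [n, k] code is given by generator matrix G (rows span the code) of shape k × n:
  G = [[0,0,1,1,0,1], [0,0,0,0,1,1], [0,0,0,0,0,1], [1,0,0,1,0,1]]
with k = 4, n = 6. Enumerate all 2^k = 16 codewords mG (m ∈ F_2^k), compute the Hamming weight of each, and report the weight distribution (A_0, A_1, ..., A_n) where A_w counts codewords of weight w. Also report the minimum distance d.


Weight distribution: A_0 = 1, A_1 = 2, A_2 = 4, A_3 = 6, A_4 = 3. Minimum distance d = 1.

Enumerate all 2^4 = 16 messages m ∈ F_2^4.
For each, compute codeword c = mG in F_2^6, then tally its weight.
  m = 0000 → c = 000000, weight = 0.
  m = 1000 → c = 001101, weight = 3.
  m = 0100 → c = 000011, weight = 2.
  m = 1100 → c = 001110, weight = 3.
  m = 0010 → c = 000001, weight = 1.
  m = 1010 → c = 001100, weight = 2.
  m = 0110 → c = 000010, weight = 1.
  m = 1110 → c = 001111, weight = 4.
  m = 0001 → c = 100101, weight = 3.
  m = 1001 → c = 101000, weight = 2.
  m = 0101 → c = 100110, weight = 3.
  m = 1101 → c = 101011, weight = 4.
  m = 0011 → c = 100100, weight = 2.
  m = 1011 → c = 101001, weight = 3.
  m = 0111 → c = 100111, weight = 4.
  m = 1111 → c = 101010, weight = 3.
Tally weights:
  weight 0: 1 codewords.
  weight 1: 2 codewords.
  weight 2: 4 codewords.
  weight 3: 6 codewords.
  weight 4: 3 codewords.
Minimum distance d = smallest w > 0 with A_w > 0 = 1.
Sanity: Σ A_w = 16 = 2^4 = 16 ✓.
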